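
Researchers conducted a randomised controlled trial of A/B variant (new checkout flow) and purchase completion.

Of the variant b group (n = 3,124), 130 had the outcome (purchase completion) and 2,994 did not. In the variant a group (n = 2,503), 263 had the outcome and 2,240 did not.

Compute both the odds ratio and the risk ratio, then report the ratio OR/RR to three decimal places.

From the description: a = 130, b = 2994, c = 263, d = 2240.
OR = (130·2240)/(2994·263) = 291200/787422 = 0.36981
Risk in exposed = 130/3124 = 0.04161; risk in unexposed = 263/2503 = 0.10507; RR = 0.39604
OR/RR = 0.36981 / 0.39604 = 0.93378
The outcome is not rare, so the OR lies further from 1 than the RR.

0.934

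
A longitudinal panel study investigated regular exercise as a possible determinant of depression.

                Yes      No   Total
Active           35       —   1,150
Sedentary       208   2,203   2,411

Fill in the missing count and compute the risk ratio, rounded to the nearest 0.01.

0.35

The missing cell is in the exposed row: 1150 − 35 = 1115.
So a = 35, b = 1115, c = 208, d = 2203.
RR = [a/(a+b)] / [c/(c+d)] = (35/1150) / (208/2411) = 0.03043/0.08627 = 0.35278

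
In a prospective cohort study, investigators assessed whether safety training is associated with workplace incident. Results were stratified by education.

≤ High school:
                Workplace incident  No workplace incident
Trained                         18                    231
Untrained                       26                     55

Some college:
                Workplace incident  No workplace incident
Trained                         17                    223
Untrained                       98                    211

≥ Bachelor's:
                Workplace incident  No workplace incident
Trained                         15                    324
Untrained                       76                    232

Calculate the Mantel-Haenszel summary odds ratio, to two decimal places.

OR_MH = Σ(aᵢdᵢ/nᵢ) / Σ(bᵢcᵢ/nᵢ), where nᵢ is the stratum total.
Stratum 1 (≤ High school): n = 330; a·d/n = 18·55/330 = 3.0000; b·c/n = 231·26/330 = 18.2000
Stratum 2 (Some college): n = 549; a·d/n = 17·211/549 = 6.5337; b·c/n = 223·98/549 = 39.8069
Stratum 3 (≥ Bachelor's): n = 647; a·d/n = 15·232/647 = 5.3787; b·c/n = 324·76/647 = 38.0587
OR_MH = (3.0000 + 6.5337 + 5.3787) / (18.2000 + 39.8069 + 38.0587) = 14.9124 / 96.0657 = 0.15523

0.16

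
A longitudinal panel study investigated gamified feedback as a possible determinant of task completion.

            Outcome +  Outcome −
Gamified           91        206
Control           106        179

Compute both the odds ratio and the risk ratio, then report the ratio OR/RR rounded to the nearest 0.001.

Cells: a = 91, b = 206, c = 106, d = 179.
OR = (91·179)/(206·106) = 16289/21836 = 0.74597
Risk in exposed = 91/297 = 0.30640; risk in unexposed = 106/285 = 0.37193; RR = 0.82380
OR/RR = 0.74597 / 0.82380 = 0.90552
The outcome is not rare, so the OR lies further from 1 than the RR.

0.906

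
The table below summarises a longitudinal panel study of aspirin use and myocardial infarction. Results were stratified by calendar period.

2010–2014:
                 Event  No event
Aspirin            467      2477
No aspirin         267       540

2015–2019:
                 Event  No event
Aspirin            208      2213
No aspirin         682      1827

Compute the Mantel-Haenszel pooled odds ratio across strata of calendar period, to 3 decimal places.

0.299

OR_MH = Σ(aᵢdᵢ/nᵢ) / Σ(bᵢcᵢ/nᵢ), where nᵢ is the stratum total.
Stratum 1 (2010–2014): n = 3751; a·d/n = 467·540/3751 = 67.2301; b·c/n = 2477·267/3751 = 176.3154
Stratum 2 (2015–2019): n = 4930; a·d/n = 208·1827/4930 = 77.0824; b·c/n = 2213·682/4930 = 306.1391
OR_MH = (67.2301 + 77.0824) / (176.3154 + 306.1391) = 144.3124 / 482.4545 = 0.29912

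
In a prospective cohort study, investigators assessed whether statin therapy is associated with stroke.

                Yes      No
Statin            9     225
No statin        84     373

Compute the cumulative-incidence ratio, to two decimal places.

0.21

Cells: a = 9, b = 225, c = 84, d = 373.
Risk in exposed = 9/234 = 0.03846; risk in unexposed = 84/457 = 0.18381.
RR = 0.03846 / 0.18381 = 0.20925
The risk is 79% lower among the exposed than among the unexposed.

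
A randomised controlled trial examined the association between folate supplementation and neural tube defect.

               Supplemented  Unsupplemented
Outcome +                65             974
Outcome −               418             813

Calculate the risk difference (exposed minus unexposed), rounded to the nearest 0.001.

-0.410

Reading the table with exposure as columns: a = 65 (Supplemented, case), b = 418 (Supplemented, non-case), c = 974 (Unsupplemented, case), d = 813.
Risk in exposed = 65/483 = 0.134576; risk in unexposed = 974/1787 = 0.545048.
Risk difference = 0.134576 − 0.545048 = -0.410472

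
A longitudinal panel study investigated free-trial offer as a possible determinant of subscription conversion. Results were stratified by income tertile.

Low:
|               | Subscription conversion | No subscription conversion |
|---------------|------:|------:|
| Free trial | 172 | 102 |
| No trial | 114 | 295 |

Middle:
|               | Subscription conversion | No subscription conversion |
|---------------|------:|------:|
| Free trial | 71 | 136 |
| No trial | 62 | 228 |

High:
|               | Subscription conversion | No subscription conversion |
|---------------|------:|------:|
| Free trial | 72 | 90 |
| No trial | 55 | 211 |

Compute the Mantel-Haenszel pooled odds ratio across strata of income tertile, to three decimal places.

3.125

OR_MH = Σ(aᵢdᵢ/nᵢ) / Σ(bᵢcᵢ/nᵢ), where nᵢ is the stratum total.
Stratum 1 (Low): n = 683; a·d/n = 172·295/683 = 74.2899; b·c/n = 102·114/683 = 17.0249
Stratum 2 (Middle): n = 497; a·d/n = 71·228/497 = 32.5714; b·c/n = 136·62/497 = 16.9658
Stratum 3 (High): n = 428; a·d/n = 72·211/428 = 35.4953; b·c/n = 90·55/428 = 11.5654
OR_MH = (74.2899 + 32.5714 + 35.4953) / (17.0249 + 16.9658 + 11.5654) = 142.3567 / 45.5561 = 3.12486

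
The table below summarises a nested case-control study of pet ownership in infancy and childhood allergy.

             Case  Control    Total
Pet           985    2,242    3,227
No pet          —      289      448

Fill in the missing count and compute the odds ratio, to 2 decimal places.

The missing cell is in the unexposed row: 448 − 289 = 159.
So a = 985, b = 2242, c = 159, d = 289.
OR = (a·d)/(b·c) = (985 × 289) / (2242 × 159) = 284665 / 356478 = 0.79855

0.80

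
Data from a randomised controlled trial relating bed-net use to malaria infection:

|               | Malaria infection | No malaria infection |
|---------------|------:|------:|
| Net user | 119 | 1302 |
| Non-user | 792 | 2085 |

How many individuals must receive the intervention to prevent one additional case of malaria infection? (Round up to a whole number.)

Risk in treated group = 119/1421 = 0.08374; risk in control = 792/2877 = 0.27529.
Absolute risk reduction = 0.27529 − 0.08374 = 0.19154
NNT = 1 / ARR = 1 / 0.19154 = 5.221 → round up → 6

6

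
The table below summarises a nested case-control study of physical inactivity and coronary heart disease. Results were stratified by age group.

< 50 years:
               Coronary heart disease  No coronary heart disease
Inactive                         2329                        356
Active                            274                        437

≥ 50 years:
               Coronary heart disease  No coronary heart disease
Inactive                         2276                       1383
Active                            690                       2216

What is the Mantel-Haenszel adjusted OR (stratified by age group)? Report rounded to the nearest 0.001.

OR_MH = Σ(aᵢdᵢ/nᵢ) / Σ(bᵢcᵢ/nᵢ), where nᵢ is the stratum total.
Stratum 1 (< 50 years): n = 3396; a·d/n = 2329·437/3396 = 299.6976; b·c/n = 356·274/3396 = 28.7232
Stratum 2 (≥ 50 years): n = 6565; a·d/n = 2276·2216/6565 = 768.2583; b·c/n = 1383·690/6565 = 145.3572
OR_MH = (299.6976 + 768.2583) / (28.7232 + 145.3572) = 1067.9559 / 174.0804 = 6.13484

6.135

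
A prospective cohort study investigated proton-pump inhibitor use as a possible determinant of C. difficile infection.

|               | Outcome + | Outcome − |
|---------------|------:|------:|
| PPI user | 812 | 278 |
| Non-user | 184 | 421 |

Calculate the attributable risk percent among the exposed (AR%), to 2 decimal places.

59.17

Cells: a = 812, b = 278, c = 184, d = 421.
Risk in exposed = 812/1090 = 0.74495; risk in unexposed = 184/605 = 0.30413.
RR = 0.74495/0.30413 = 2.44944
AR% = (RR − 1)/RR × 100 = (2.44944 − 1)/2.44944 × 100 = 59.1744%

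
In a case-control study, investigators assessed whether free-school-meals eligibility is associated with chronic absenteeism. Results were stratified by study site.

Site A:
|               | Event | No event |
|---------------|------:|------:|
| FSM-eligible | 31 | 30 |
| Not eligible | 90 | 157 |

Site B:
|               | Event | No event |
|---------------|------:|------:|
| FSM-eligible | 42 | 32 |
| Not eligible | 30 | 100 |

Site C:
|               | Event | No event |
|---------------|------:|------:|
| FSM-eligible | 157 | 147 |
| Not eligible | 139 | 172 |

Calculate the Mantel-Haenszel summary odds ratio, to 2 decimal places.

OR_MH = Σ(aᵢdᵢ/nᵢ) / Σ(bᵢcᵢ/nᵢ), where nᵢ is the stratum total.
Stratum 1 (Site A): n = 308; a·d/n = 31·157/308 = 15.8019; b·c/n = 30·90/308 = 8.7662
Stratum 2 (Site B): n = 204; a·d/n = 42·100/204 = 20.5882; b·c/n = 32·30/204 = 4.7059
Stratum 3 (Site C): n = 615; a·d/n = 157·172/615 = 43.9089; b·c/n = 147·139/615 = 33.2244
OR_MH = (15.8019 + 20.5882 + 43.9089) / (8.7662 + 4.7059 + 33.2244) = 80.2991 / 46.6965 = 1.71960

1.72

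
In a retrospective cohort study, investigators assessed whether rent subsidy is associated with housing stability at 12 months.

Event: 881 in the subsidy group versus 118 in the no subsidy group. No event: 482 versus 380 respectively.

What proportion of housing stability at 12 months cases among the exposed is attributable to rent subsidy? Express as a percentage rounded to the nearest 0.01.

From the description: a = 881, b = 482, c = 118, d = 380.
Risk in exposed = 881/1363 = 0.64637; risk in unexposed = 118/498 = 0.23695.
RR = 0.64637/0.23695 = 2.72789
AR% = (RR − 1)/RR × 100 = (2.72789 − 1)/2.72789 × 100 = 63.3417%

63.34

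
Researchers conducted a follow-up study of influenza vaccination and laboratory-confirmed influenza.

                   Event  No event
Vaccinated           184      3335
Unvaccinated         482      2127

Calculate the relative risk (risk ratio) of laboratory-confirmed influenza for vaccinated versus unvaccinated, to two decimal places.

Cells: a = 184, b = 3335, c = 482, d = 2127.
Risk in exposed = 184/3519 = 0.05229; risk in unexposed = 482/2609 = 0.18475.
RR = 0.05229 / 0.18475 = 0.28303
The risk is 72% lower among the exposed than among the unexposed.

0.28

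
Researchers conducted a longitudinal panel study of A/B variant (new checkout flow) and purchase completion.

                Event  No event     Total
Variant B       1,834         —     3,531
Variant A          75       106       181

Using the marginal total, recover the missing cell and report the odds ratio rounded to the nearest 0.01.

1.53

The missing cell is in the exposed row: 3531 − 1834 = 1697.
So a = 1834, b = 1697, c = 75, d = 106.
OR = (a·d)/(b·c) = (1834 × 106) / (1697 × 75) = 194404 / 127275 = 1.52743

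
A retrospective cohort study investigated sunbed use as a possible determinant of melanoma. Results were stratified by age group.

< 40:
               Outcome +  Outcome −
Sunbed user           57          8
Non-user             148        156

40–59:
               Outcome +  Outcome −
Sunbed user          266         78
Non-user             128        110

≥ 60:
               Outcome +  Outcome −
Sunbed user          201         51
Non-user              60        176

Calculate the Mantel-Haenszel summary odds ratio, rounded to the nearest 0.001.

5.514

OR_MH = Σ(aᵢdᵢ/nᵢ) / Σ(bᵢcᵢ/nᵢ), where nᵢ is the stratum total.
Stratum 1 (< 40): n = 369; a·d/n = 57·156/369 = 24.0976; b·c/n = 8·148/369 = 3.2087
Stratum 2 (40–59): n = 582; a·d/n = 266·110/582 = 50.2749; b·c/n = 78·128/582 = 17.1546
Stratum 3 (≥ 60): n = 488; a·d/n = 201·176/488 = 72.4918; b·c/n = 51·60/488 = 6.2705
OR_MH = (24.0976 + 50.2749 + 72.4918) / (3.2087 + 17.1546 + 6.2705) = 146.8643 / 26.6338 = 5.51421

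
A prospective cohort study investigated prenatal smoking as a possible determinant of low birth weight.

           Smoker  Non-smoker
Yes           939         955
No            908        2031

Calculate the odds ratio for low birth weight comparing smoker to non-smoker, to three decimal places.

2.199

Reading the table with exposure as columns: a = 939 (Smoker, case), b = 908 (Smoker, non-case), c = 955 (Non-smoker, case), d = 2031.
OR = (a·d)/(b·c) = (939 × 2031) / (908 × 955) = 1907109 / 867140 = 2.19931
The odds of low birth weight are about 2.20 times as high in the smoker group.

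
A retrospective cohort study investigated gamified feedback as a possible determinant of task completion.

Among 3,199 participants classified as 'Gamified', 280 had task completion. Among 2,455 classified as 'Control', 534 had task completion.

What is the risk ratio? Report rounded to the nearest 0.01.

0.40

From the description: a = 280, b = 2919, c = 534, d = 1921.
Risk in exposed = 280/3199 = 0.08753; risk in unexposed = 534/2455 = 0.21752.
RR = 0.08753 / 0.21752 = 0.40240
The risk is 60% lower among the exposed than among the unexposed.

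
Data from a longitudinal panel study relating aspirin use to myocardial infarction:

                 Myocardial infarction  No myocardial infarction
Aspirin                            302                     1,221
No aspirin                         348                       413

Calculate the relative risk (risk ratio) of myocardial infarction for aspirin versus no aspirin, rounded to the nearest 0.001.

Cells: a = 302, b = 1221, c = 348, d = 413.
Risk in exposed = 302/1523 = 0.19829; risk in unexposed = 348/761 = 0.45729.
RR = 0.19829 / 0.45729 = 0.43362
The risk is 57% lower among the exposed than among the unexposed.

0.434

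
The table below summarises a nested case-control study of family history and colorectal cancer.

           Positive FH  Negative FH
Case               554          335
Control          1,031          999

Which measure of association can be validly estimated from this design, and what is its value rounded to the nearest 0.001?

1.602

Reading the table with exposure as columns: a = 554 (Positive FH, case), b = 1031 (Positive FH, non-case), c = 335 (Negative FH, case), d = 999.
This is a nested case-control study: participants were sampled on outcome status, so risks in the source population cannot be estimated directly — relative risk is not valid here. The odds ratio is the appropriate measure.
OR = (a·d)/(b·c) = (554 × 999) / (1031 × 335) = 553446 / 345385 = 1.60240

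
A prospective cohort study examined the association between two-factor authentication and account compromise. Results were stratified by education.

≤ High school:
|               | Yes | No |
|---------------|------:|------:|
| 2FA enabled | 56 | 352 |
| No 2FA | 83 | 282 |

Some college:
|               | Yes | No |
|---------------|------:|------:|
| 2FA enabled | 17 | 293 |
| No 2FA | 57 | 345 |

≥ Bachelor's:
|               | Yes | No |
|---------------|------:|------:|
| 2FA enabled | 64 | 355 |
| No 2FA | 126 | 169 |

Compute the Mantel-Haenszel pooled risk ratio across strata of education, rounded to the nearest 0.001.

RR_MH = Σ(aᵢ·n₀ᵢ/nᵢ) / Σ(cᵢ·n₁ᵢ/nᵢ), with n₁ᵢ = aᵢ+bᵢ (exposed), n₀ᵢ = cᵢ+dᵢ (unexposed), nᵢ = n₁ᵢ+n₀ᵢ.
Stratum 1 (≤ High school): n₁ = 408, n₀ = 365, n = 773; a·n₀/n = 56·365/773 = 26.4424; c·n₁/n = 83·408/773 = 43.8085
Stratum 2 (Some college): n₁ = 310, n₀ = 402, n = 712; a·n₀/n = 17·402/712 = 9.5983; c·n₁/n = 57·310/712 = 24.8174
Stratum 3 (≥ Bachelor's): n₁ = 419, n₀ = 295, n = 714; a·n₀/n = 64·295/714 = 26.4426; c·n₁/n = 126·419/714 = 73.9412
RR_MH = (26.4424 + 9.5983 + 26.4426) / (43.8085 + 24.8174 + 73.9412) = 62.4833 / 142.5671 = 0.43827

0.438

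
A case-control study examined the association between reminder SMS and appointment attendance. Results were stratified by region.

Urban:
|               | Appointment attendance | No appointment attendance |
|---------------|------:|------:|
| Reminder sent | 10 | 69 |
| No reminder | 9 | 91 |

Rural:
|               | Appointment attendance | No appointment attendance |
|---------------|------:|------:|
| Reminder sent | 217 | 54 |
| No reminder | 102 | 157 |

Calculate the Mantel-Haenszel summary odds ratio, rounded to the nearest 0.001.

5.004

OR_MH = Σ(aᵢdᵢ/nᵢ) / Σ(bᵢcᵢ/nᵢ), where nᵢ is the stratum total.
Stratum 1 (Urban): n = 179; a·d/n = 10·91/179 = 5.0838; b·c/n = 69·9/179 = 3.4693
Stratum 2 (Rural): n = 530; a·d/n = 217·157/530 = 64.2811; b·c/n = 54·102/530 = 10.3925
OR_MH = (5.0838 + 64.2811) / (3.4693 + 10.3925) = 69.3649 / 13.8617 = 5.00406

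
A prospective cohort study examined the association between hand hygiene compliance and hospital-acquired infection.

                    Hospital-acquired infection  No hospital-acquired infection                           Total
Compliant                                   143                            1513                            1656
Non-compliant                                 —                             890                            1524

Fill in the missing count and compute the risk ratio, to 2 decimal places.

The missing cell is in the unexposed row: 1524 − 890 = 634.
So a = 143, b = 1513, c = 634, d = 890.
RR = [a/(a+b)] / [c/(c+d)] = (143/1656) / (634/1524) = 0.08635/0.41601 = 0.20757

0.21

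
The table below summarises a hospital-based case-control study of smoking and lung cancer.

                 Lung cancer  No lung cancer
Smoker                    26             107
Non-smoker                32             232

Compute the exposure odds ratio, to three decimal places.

Cells: a = 26, b = 107, c = 32, d = 232.
OR = (a·d)/(b·c) = (26 × 232) / (107 × 32) = 6032 / 3424 = 1.76168
The odds of lung cancer are about 1.76 times as high in the smoker group.

1.762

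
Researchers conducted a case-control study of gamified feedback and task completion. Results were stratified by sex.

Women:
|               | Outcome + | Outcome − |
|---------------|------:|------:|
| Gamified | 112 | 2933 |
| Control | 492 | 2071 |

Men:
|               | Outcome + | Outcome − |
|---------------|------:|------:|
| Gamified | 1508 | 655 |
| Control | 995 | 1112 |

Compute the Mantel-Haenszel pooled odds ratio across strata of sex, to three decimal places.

OR_MH = Σ(aᵢdᵢ/nᵢ) / Σ(bᵢcᵢ/nᵢ), where nᵢ is the stratum total.
Stratum 1 (Women): n = 5608; a·d/n = 112·2071/5608 = 41.3609; b·c/n = 2933·492/5608 = 257.3174
Stratum 2 (Men): n = 4270; a·d/n = 1508·1112/4270 = 392.7157; b·c/n = 655·995/4270 = 152.6288
OR_MH = (41.3609 + 392.7157) / (257.3174 + 152.6288) = 434.0766 / 409.9462 = 1.05886

1.059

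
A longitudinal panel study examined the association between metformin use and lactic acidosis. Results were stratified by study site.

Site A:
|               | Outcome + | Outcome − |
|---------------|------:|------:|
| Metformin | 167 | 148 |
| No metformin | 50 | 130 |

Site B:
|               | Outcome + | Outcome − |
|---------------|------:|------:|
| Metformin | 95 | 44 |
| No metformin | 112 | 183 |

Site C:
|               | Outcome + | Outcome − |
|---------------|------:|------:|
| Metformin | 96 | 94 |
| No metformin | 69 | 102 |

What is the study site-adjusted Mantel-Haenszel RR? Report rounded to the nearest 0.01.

1.64

RR_MH = Σ(aᵢ·n₀ᵢ/nᵢ) / Σ(cᵢ·n₁ᵢ/nᵢ), with n₁ᵢ = aᵢ+bᵢ (exposed), n₀ᵢ = cᵢ+dᵢ (unexposed), nᵢ = n₁ᵢ+n₀ᵢ.
Stratum 1 (Site A): n₁ = 315, n₀ = 180, n = 495; a·n₀/n = 167·180/495 = 60.7273; c·n₁/n = 50·315/495 = 31.8182
Stratum 2 (Site B): n₁ = 139, n₀ = 295, n = 434; a·n₀/n = 95·295/434 = 64.5737; c·n₁/n = 112·139/434 = 35.8710
Stratum 3 (Site C): n₁ = 190, n₀ = 171, n = 361; a·n₀/n = 96·171/361 = 45.4737; c·n₁/n = 69·190/361 = 36.3158
RR_MH = (60.7273 + 64.5737 + 45.4737) / (31.8182 + 35.8710 + 36.3158) = 170.7747 / 104.0049 = 1.64199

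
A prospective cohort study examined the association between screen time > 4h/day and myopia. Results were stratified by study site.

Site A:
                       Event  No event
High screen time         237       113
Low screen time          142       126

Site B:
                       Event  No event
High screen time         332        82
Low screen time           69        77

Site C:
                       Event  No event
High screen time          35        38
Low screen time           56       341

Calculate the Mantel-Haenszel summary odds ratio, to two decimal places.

OR_MH = Σ(aᵢdᵢ/nᵢ) / Σ(bᵢcᵢ/nᵢ), where nᵢ is the stratum total.
Stratum 1 (Site A): n = 618; a·d/n = 237·126/618 = 48.3204; b·c/n = 113·142/618 = 25.9644
Stratum 2 (Site B): n = 560; a·d/n = 332·77/560 = 45.6500; b·c/n = 82·69/560 = 10.1036
Stratum 3 (Site C): n = 470; a·d/n = 35·341/470 = 25.3936; b·c/n = 38·56/470 = 4.5277
OR_MH = (48.3204 + 45.6500 + 25.3936) / (25.9644 + 10.1036 + 4.5277) = 119.3640 / 40.5956 = 2.94032

2.94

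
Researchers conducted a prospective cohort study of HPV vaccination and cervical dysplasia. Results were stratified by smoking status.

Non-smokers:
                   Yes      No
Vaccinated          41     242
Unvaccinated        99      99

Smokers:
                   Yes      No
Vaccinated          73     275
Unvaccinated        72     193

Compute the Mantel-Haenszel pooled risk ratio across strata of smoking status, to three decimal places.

RR_MH = Σ(aᵢ·n₀ᵢ/nᵢ) / Σ(cᵢ·n₁ᵢ/nᵢ), with n₁ᵢ = aᵢ+bᵢ (exposed), n₀ᵢ = cᵢ+dᵢ (unexposed), nᵢ = n₁ᵢ+n₀ᵢ.
Stratum 1 (Non-smokers): n₁ = 283, n₀ = 198, n = 481; a·n₀/n = 41·198/481 = 16.8773; c·n₁/n = 99·283/481 = 58.2474
Stratum 2 (Smokers): n₁ = 348, n₀ = 265, n = 613; a·n₀/n = 73·265/613 = 31.5579; c·n₁/n = 72·348/613 = 40.8744
RR_MH = (16.8773 + 31.5579) / (58.2474 + 40.8744) = 48.4353 / 99.1218 = 0.48864

0.489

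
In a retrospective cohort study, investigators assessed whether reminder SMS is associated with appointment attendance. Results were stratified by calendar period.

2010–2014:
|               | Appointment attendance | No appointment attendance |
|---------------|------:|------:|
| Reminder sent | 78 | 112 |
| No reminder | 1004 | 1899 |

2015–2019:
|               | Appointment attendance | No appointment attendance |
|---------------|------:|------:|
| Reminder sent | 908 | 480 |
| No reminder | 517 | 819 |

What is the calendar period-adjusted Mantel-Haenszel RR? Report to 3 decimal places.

RR_MH = Σ(aᵢ·n₀ᵢ/nᵢ) / Σ(cᵢ·n₁ᵢ/nᵢ), with n₁ᵢ = aᵢ+bᵢ (exposed), n₀ᵢ = cᵢ+dᵢ (unexposed), nᵢ = n₁ᵢ+n₀ᵢ.
Stratum 1 (2010–2014): n₁ = 190, n₀ = 2903, n = 3093; a·n₀/n = 78·2903/3093 = 73.2085; c·n₁/n = 1004·190/3093 = 61.6747
Stratum 2 (2015–2019): n₁ = 1388, n₀ = 1336, n = 2724; a·n₀/n = 908·1336/2724 = 445.3333; c·n₁/n = 517·1388/2724 = 263.4347
RR_MH = (73.2085 + 445.3333) / (61.6747 + 263.4347) = 518.5419 / 325.1094 = 1.59498

1.595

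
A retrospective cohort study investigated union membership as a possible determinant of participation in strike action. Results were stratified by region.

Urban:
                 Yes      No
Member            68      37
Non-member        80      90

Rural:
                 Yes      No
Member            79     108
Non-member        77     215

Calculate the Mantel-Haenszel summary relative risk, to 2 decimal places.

RR_MH = Σ(aᵢ·n₀ᵢ/nᵢ) / Σ(cᵢ·n₁ᵢ/nᵢ), with n₁ᵢ = aᵢ+bᵢ (exposed), n₀ᵢ = cᵢ+dᵢ (unexposed), nᵢ = n₁ᵢ+n₀ᵢ.
Stratum 1 (Urban): n₁ = 105, n₀ = 170, n = 275; a·n₀/n = 68·170/275 = 42.0364; c·n₁/n = 80·105/275 = 30.5455
Stratum 2 (Rural): n₁ = 187, n₀ = 292, n = 479; a·n₀/n = 79·292/479 = 48.1587; c·n₁/n = 77·187/479 = 30.0605
RR_MH = (42.0364 + 48.1587) / (30.5455 + 30.0605) = 90.1950 / 60.6060 = 1.48822

1.49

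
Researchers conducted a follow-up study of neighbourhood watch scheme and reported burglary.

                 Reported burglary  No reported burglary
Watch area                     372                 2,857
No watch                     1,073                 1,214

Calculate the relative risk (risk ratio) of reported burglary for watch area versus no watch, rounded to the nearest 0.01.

Cells: a = 372, b = 2857, c = 1073, d = 1214.
Risk in exposed = 372/3229 = 0.11521; risk in unexposed = 1073/2287 = 0.46917.
RR = 0.11521 / 0.46917 = 0.24555
The risk is 75% lower among the exposed than among the unexposed.

0.25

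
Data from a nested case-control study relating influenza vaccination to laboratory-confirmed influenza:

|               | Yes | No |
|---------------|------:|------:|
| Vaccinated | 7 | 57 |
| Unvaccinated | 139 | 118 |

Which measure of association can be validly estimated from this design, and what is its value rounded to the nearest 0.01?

0.10

Cells: a = 7, b = 57, c = 139, d = 118.
This is a nested case-control study: participants were sampled on outcome status, so risks in the source population cannot be estimated directly — relative risk is not valid here. The odds ratio is the appropriate measure.
OR = (a·d)/(b·c) = (7 × 118) / (57 × 139) = 826 / 7923 = 0.10425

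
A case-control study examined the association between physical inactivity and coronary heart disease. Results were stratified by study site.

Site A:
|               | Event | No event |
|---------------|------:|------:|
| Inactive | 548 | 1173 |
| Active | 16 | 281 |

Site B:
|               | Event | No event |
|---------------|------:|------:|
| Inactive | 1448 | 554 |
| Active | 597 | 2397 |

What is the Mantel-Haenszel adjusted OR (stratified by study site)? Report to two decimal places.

10.21

OR_MH = Σ(aᵢdᵢ/nᵢ) / Σ(bᵢcᵢ/nᵢ), where nᵢ is the stratum total.
Stratum 1 (Site A): n = 2018; a·d/n = 548·281/2018 = 76.3072; b·c/n = 1173·16/2018 = 9.3003
Stratum 2 (Site B): n = 4996; a·d/n = 1448·2397/4996 = 694.7270; b·c/n = 554·597/4996 = 66.2006
OR_MH = (76.3072 + 694.7270) / (9.3003 + 66.2006) = 771.0342 / 75.5009 = 10.21226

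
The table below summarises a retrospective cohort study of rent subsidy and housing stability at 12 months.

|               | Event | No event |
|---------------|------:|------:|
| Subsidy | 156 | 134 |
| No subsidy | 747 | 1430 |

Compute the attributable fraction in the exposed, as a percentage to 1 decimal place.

36.2

Cells: a = 156, b = 134, c = 747, d = 1430.
Risk in exposed = 156/290 = 0.53793; risk in unexposed = 747/2177 = 0.34313.
RR = 0.53793/0.34313 = 1.56771
AR% = (RR − 1)/RR × 100 = (1.56771 − 1)/1.56771 × 100 = 36.2125%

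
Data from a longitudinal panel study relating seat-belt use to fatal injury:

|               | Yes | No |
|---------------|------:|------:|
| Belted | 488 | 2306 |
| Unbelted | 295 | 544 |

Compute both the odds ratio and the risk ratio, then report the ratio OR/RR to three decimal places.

Cells: a = 488, b = 2306, c = 295, d = 544.
OR = (488·544)/(2306·295) = 265472/680270 = 0.39025
Risk in exposed = 488/2794 = 0.17466; risk in unexposed = 295/839 = 0.35161; RR = 0.49674
OR/RR = 0.39025 / 0.49674 = 0.78560
The outcome is not rare, so the OR lies further from 1 than the RR.

0.786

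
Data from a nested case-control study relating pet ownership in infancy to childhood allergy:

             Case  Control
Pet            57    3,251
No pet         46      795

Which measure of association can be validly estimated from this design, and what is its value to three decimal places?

0.303

Cells: a = 57, b = 3251, c = 46, d = 795.
This is a nested case-control study: participants were sampled on outcome status, so risks in the source population cannot be estimated directly — relative risk is not valid here. The odds ratio is the appropriate measure.
OR = (a·d)/(b·c) = (57 × 795) / (3251 × 46) = 45315 / 149546 = 0.30302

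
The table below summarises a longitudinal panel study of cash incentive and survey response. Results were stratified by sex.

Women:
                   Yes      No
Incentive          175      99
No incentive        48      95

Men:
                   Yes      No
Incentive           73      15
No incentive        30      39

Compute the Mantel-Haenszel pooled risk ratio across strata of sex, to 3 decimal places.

1.905

RR_MH = Σ(aᵢ·n₀ᵢ/nᵢ) / Σ(cᵢ·n₁ᵢ/nᵢ), with n₁ᵢ = aᵢ+bᵢ (exposed), n₀ᵢ = cᵢ+dᵢ (unexposed), nᵢ = n₁ᵢ+n₀ᵢ.
Stratum 1 (Women): n₁ = 274, n₀ = 143, n = 417; a·n₀/n = 175·143/417 = 60.0120; c·n₁/n = 48·274/417 = 31.5396
Stratum 2 (Men): n₁ = 88, n₀ = 69, n = 157; a·n₀/n = 73·69/157 = 32.0828; c·n₁/n = 30·88/157 = 16.8153
RR_MH = (60.0120 + 32.0828) / (31.5396 + 16.8153) = 92.0948 / 48.3549 = 1.90456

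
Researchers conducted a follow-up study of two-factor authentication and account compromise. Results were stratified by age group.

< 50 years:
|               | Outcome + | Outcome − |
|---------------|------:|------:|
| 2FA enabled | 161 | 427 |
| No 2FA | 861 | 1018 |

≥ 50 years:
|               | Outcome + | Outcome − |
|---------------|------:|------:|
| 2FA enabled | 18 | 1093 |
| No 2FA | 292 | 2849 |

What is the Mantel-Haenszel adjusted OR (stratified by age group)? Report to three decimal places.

0.350

OR_MH = Σ(aᵢdᵢ/nᵢ) / Σ(bᵢcᵢ/nᵢ), where nᵢ is the stratum total.
Stratum 1 (< 50 years): n = 2467; a·d/n = 161·1018/2467 = 66.4362; b·c/n = 427·861/2467 = 149.0259
Stratum 2 (≥ 50 years): n = 4252; a·d/n = 18·2849/4252 = 12.0607; b·c/n = 1093·292/4252 = 75.0602
OR_MH = (66.4362 + 12.0607) / (149.0259 + 75.0602) = 78.4968 / 224.0861 = 0.35030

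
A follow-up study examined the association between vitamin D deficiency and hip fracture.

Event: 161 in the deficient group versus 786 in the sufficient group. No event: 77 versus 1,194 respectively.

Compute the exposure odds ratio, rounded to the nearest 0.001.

From the description: a = 161, b = 77, c = 786, d = 1194.
OR = (a·d)/(b·c) = (161 × 1194) / (77 × 786) = 192234 / 60522 = 3.17627
The odds of hip fracture are about 3.18 times as high in the deficient group.

3.176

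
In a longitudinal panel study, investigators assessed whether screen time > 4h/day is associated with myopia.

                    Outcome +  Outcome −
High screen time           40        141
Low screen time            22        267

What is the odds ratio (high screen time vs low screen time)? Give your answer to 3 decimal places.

3.443

Cells: a = 40, b = 141, c = 22, d = 267.
OR = (a·d)/(b·c) = (40 × 267) / (141 × 22) = 10680 / 3102 = 3.44294
The odds of myopia are about 3.44 times as high in the high screen time group.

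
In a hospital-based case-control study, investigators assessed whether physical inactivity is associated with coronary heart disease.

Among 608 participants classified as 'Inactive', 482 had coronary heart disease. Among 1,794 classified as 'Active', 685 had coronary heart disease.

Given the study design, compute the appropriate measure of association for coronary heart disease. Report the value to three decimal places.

6.193

From the description: a = 482, b = 126, c = 685, d = 1109.
This is a hospital-based case-control study: participants were sampled on outcome status, so risks in the source population cannot be estimated directly — relative risk is not valid here. The odds ratio is the appropriate measure.
OR = (a·d)/(b·c) = (482 × 1109) / (126 × 685) = 534538 / 86310 = 6.19323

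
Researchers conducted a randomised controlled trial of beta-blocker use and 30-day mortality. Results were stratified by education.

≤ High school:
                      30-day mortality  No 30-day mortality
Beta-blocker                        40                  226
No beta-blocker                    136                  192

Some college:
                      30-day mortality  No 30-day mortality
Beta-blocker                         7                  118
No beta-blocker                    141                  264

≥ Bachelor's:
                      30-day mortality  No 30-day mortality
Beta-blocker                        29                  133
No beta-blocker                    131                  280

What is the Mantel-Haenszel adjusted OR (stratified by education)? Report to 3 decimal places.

OR_MH = Σ(aᵢdᵢ/nᵢ) / Σ(bᵢcᵢ/nᵢ), where nᵢ is the stratum total.
Stratum 1 (≤ High school): n = 594; a·d/n = 40·192/594 = 12.9293; b·c/n = 226·136/594 = 51.7441
Stratum 2 (Some college): n = 530; a·d/n = 7·264/530 = 3.4868; b·c/n = 118·141/530 = 31.3925
Stratum 3 (≥ Bachelor's): n = 573; a·d/n = 29·280/573 = 14.1710; b·c/n = 133·131/573 = 30.4066
OR_MH = (12.9293 + 3.4868 + 14.1710) / (51.7441 + 31.3925 + 30.4066) = 30.5871 / 113.5432 = 0.26939

0.269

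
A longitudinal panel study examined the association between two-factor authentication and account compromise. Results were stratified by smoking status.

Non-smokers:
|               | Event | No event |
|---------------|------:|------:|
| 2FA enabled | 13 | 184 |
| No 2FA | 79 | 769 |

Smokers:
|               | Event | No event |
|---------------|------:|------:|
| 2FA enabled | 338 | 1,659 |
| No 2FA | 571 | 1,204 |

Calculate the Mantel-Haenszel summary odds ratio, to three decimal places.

0.443

OR_MH = Σ(aᵢdᵢ/nᵢ) / Σ(bᵢcᵢ/nᵢ), where nᵢ is the stratum total.
Stratum 1 (Non-smokers): n = 1045; a·d/n = 13·769/1045 = 9.5665; b·c/n = 184·79/1045 = 13.9100
Stratum 2 (Smokers): n = 3772; a·d/n = 338·1204/3772 = 107.8876; b·c/n = 1659·571/3772 = 251.1371
OR_MH = (9.5665 + 107.8876) / (13.9100 + 251.1371) = 117.4541 / 265.0471 = 0.44314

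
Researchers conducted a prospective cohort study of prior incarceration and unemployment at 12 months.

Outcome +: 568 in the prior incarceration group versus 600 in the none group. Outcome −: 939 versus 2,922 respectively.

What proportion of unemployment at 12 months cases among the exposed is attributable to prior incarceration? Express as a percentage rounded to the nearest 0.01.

54.80

From the description: a = 568, b = 939, c = 600, d = 2922.
Risk in exposed = 568/1507 = 0.37691; risk in unexposed = 600/3522 = 0.17036.
RR = 0.37691/0.17036 = 2.21245
AR% = (RR − 1)/RR × 100 = (2.21245 − 1)/2.21245 × 100 = 54.8012%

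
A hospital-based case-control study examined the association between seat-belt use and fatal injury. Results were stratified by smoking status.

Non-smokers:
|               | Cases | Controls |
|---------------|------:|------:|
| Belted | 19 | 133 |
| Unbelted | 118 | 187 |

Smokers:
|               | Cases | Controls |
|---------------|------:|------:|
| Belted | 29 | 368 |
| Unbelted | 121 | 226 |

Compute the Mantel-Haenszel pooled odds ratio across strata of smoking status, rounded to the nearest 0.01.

OR_MH = Σ(aᵢdᵢ/nᵢ) / Σ(bᵢcᵢ/nᵢ), where nᵢ is the stratum total.
Stratum 1 (Non-smokers): n = 457; a·d/n = 19·187/457 = 7.7746; b·c/n = 133·118/457 = 34.3414
Stratum 2 (Smokers): n = 744; a·d/n = 29·226/744 = 8.8091; b·c/n = 368·121/744 = 59.8495
OR_MH = (7.7746 + 8.8091) / (34.3414 + 59.8495) = 16.5838 / 94.1908 = 0.17607

0.18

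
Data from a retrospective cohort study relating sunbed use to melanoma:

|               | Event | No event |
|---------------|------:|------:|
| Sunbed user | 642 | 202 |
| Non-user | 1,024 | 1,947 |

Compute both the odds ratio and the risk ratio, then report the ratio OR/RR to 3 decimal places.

2.738

Cells: a = 642, b = 202, c = 1024, d = 1947.
OR = (642·1947)/(202·1024) = 1249974/206848 = 6.04296
Risk in exposed = 642/844 = 0.76066; risk in unexposed = 1024/2971 = 0.34467; RR = 2.20696
OR/RR = 6.04296 / 2.20696 = 2.73813
The outcome is not rare, so the OR lies further from 1 than the RR.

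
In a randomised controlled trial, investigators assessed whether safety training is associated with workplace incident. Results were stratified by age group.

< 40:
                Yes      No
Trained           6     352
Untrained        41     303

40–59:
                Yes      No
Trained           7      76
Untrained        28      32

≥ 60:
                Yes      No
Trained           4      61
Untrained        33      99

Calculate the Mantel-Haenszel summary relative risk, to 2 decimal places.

RR_MH = Σ(aᵢ·n₀ᵢ/nᵢ) / Σ(cᵢ·n₁ᵢ/nᵢ), with n₁ᵢ = aᵢ+bᵢ (exposed), n₀ᵢ = cᵢ+dᵢ (unexposed), nᵢ = n₁ᵢ+n₀ᵢ.
Stratum 1 (< 40): n₁ = 358, n₀ = 344, n = 702; a·n₀/n = 6·344/702 = 2.9402; c·n₁/n = 41·358/702 = 20.9088
Stratum 2 (40–59): n₁ = 83, n₀ = 60, n = 143; a·n₀/n = 7·60/143 = 2.9371; c·n₁/n = 28·83/143 = 16.2517
Stratum 3 (≥ 60): n₁ = 65, n₀ = 132, n = 197; a·n₀/n = 4·132/197 = 2.6802; c·n₁/n = 33·65/197 = 10.8883
RR_MH = (2.9402 + 2.9371 + 2.6802) / (20.9088 + 16.2517 + 10.8883) = 8.5574 / 48.0489 = 0.17810

0.18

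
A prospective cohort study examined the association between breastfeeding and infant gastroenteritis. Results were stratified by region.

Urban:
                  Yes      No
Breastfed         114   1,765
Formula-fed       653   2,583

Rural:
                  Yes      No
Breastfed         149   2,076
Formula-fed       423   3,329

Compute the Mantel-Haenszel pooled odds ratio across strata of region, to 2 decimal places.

0.38

OR_MH = Σ(aᵢdᵢ/nᵢ) / Σ(bᵢcᵢ/nᵢ), where nᵢ is the stratum total.
Stratum 1 (Urban): n = 5115; a·d/n = 114·2583/5115 = 57.5683; b·c/n = 1765·653/5115 = 225.3265
Stratum 2 (Rural): n = 5977; a·d/n = 149·3329/5977 = 82.9883; b·c/n = 2076·423/5977 = 146.9212
OR_MH = (57.5683 + 82.9883) / (225.3265 + 146.9212) = 140.5566 / 372.2477 = 0.37759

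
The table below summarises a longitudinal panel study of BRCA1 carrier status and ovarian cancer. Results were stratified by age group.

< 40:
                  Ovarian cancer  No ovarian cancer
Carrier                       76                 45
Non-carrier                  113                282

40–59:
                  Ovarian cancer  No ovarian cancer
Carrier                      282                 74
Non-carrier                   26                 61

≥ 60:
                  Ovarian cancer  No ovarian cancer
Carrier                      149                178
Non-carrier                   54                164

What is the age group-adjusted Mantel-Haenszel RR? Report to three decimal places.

2.170

RR_MH = Σ(aᵢ·n₀ᵢ/nᵢ) / Σ(cᵢ·n₁ᵢ/nᵢ), with n₁ᵢ = aᵢ+bᵢ (exposed), n₀ᵢ = cᵢ+dᵢ (unexposed), nᵢ = n₁ᵢ+n₀ᵢ.
Stratum 1 (< 40): n₁ = 121, n₀ = 395, n = 516; a·n₀/n = 76·395/516 = 58.1783; c·n₁/n = 113·121/516 = 26.4981
Stratum 2 (40–59): n₁ = 356, n₀ = 87, n = 443; a·n₀/n = 282·87/443 = 55.3815; c·n₁/n = 26·356/443 = 20.8939
Stratum 3 (≥ 60): n₁ = 327, n₀ = 218, n = 545; a·n₀/n = 149·218/545 = 59.6000; c·n₁/n = 54·327/545 = 32.4000
RR_MH = (58.1783 + 55.3815 + 59.6000) / (26.4981 + 20.8939 + 32.4000) = 173.1598 / 79.7920 = 2.17014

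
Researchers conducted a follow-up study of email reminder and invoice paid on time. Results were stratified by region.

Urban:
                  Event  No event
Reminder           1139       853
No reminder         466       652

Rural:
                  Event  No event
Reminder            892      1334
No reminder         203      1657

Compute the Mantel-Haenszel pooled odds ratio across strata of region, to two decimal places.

OR_MH = Σ(aᵢdᵢ/nᵢ) / Σ(bᵢcᵢ/nᵢ), where nᵢ is the stratum total.
Stratum 1 (Urban): n = 3110; a·d/n = 1139·652/3110 = 238.7871; b·c/n = 853·466/3110 = 127.8129
Stratum 2 (Rural): n = 4086; a·d/n = 892·1657/4086 = 361.7337; b·c/n = 1334·203/4086 = 66.2756
OR_MH = (238.7871 + 361.7337) / (127.8129 + 66.2756) = 600.5209 / 194.0884 = 3.09406

3.09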